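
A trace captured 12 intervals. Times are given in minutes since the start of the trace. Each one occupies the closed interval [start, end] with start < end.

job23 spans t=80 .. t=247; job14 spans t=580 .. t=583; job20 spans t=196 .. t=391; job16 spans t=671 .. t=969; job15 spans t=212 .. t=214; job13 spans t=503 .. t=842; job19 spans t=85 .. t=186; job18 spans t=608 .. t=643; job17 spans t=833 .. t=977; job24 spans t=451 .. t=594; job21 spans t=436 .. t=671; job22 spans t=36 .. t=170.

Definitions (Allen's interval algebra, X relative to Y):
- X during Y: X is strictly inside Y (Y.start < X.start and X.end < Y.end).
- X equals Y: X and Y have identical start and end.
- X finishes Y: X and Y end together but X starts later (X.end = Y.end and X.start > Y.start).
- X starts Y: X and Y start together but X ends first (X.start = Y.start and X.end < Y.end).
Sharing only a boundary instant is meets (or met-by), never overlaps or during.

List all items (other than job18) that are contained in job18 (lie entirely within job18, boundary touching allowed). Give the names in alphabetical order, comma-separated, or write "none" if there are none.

Target job18 = [t=608, t=643].
job13 [t=503, t=842] → contains → no.
job14 [t=580, t=583] → before → no.
job15 [t=212, t=214] → before → no.
job16 [t=671, t=969] → after → no.
job17 [t=833, t=977] → after → no.
job19 [t=85, t=186] → before → no.
job20 [t=196, t=391] → before → no.
job21 [t=436, t=671] → contains → no.
job22 [t=36, t=170] → before → no.
job23 [t=80, t=247] → before → no.
job24 [t=451, t=594] → before → no.
Result: none.

none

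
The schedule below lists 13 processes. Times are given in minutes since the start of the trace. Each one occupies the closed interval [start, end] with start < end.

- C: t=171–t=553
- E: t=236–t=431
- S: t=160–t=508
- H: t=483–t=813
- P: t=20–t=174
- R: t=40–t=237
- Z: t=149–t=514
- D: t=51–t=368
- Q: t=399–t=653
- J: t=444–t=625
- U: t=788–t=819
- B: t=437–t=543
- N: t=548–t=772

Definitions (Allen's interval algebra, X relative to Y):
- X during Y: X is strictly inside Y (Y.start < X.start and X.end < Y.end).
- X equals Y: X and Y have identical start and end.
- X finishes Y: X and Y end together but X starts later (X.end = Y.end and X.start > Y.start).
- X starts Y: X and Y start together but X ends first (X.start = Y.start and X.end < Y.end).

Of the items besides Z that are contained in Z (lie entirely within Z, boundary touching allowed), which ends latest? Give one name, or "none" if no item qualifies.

Target Z = [t=149, t=514].
B [t=437, t=543] → overlapped-by → excluded.
C [t=171, t=553] → overlapped-by → excluded.
D [t=51, t=368] → overlaps → excluded.
E [t=236, t=431] → during → candidate.
H [t=483, t=813] → overlapped-by → excluded.
J [t=444, t=625] → overlapped-by → excluded.
N [t=548, t=772] → after → excluded.
P [t=20, t=174] → overlaps → excluded.
Q [t=399, t=653] → overlapped-by → excluded.
R [t=40, t=237] → overlaps → excluded.
S [t=160, t=508] → during → candidate.
U [t=788, t=819] → after → excluded.
Among candidates, latest end is t=508 → S.

S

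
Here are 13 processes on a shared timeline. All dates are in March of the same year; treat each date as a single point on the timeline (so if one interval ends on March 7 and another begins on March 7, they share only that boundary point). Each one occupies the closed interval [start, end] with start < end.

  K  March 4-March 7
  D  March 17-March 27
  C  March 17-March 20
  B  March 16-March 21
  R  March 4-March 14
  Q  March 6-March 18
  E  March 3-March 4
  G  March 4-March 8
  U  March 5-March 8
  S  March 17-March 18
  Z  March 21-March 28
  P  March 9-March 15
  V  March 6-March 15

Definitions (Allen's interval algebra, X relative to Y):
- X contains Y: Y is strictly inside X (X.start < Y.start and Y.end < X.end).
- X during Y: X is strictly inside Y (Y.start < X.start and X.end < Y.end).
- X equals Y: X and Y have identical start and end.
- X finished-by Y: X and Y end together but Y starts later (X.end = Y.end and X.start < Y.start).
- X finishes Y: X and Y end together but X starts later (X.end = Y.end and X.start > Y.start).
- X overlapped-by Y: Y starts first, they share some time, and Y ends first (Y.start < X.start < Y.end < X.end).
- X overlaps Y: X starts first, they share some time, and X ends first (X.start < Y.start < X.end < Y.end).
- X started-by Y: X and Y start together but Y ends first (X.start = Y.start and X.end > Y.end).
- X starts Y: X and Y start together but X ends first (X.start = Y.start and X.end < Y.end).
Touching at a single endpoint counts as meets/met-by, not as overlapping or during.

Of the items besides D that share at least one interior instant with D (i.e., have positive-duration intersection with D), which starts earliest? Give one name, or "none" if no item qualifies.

Target D = [March 17, March 27].
B [March 16, March 21] → overlaps → candidate.
C [March 17, March 20] → starts → candidate.
E [March 3, March 4] → before → excluded.
G [March 4, March 8] → before → excluded.
K [March 4, March 7] → before → excluded.
P [March 9, March 15] → before → excluded.
Q [March 6, March 18] → overlaps → candidate.
R [March 4, March 14] → before → excluded.
S [March 17, March 18] → starts → candidate.
U [March 5, March 8] → before → excluded.
V [March 6, March 15] → before → excluded.
Z [March 21, March 28] → overlapped-by → candidate.
Among candidates, earliest start is March 6 → Q.

Q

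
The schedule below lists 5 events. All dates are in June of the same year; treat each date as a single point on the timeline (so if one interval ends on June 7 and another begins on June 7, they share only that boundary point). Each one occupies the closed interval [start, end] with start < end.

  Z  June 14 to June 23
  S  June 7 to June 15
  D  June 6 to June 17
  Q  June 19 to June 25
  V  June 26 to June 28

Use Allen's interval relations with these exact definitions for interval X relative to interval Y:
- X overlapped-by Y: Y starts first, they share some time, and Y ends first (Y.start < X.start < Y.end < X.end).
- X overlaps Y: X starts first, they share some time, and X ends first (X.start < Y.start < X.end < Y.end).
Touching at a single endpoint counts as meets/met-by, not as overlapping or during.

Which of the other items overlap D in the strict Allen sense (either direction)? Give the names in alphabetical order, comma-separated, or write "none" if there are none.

Z

Target D = [June 6, June 17].
Q [June 19, June 25] → after → no.
S [June 7, June 15] → during → no.
V [June 26, June 28] → after → no.
Z [June 14, June 23] → overlapped-by → yes.
Result: Z.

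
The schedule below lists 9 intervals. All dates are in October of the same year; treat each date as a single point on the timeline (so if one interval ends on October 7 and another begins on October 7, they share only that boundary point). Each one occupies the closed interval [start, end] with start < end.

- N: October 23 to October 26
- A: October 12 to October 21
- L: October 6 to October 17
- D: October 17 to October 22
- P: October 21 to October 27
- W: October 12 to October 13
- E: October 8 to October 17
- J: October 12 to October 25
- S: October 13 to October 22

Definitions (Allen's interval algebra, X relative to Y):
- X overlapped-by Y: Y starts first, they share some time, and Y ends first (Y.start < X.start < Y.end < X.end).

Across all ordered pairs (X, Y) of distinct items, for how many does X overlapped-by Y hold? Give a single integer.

Checking all 72 ordered pairs for relation 'overlapped-by'; matching pairs in alphabetical order:
(A, E): A overlapped-by E ✓
(A, L): A overlapped-by L ✓
(D, A): D overlapped-by A ✓
(J, E): J overlapped-by E ✓
(J, L): J overlapped-by L ✓
(N, J): N overlapped-by J ✓
(P, D): P overlapped-by D ✓
(P, J): P overlapped-by J ✓
(P, S): P overlapped-by S ✓
(S, A): S overlapped-by A ✓
(S, E): S overlapped-by E ✓
(S, L): S overlapped-by L ✓
Count: 12.

12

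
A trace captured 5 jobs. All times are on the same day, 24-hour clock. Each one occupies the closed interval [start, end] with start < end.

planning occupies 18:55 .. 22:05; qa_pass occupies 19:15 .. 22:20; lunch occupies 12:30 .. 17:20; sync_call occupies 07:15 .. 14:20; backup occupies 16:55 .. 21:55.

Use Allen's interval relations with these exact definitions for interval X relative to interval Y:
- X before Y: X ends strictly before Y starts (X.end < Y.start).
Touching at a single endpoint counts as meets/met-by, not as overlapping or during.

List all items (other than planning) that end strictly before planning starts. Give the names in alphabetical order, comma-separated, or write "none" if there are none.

Target planning = [18:55, 22:05].
backup [16:55, 21:55] → overlaps → no.
lunch [12:30, 17:20] → before → yes.
qa_pass [19:15, 22:20] → overlapped-by → no.
sync_call [07:15, 14:20] → before → yes.
Result: lunch, sync_call.

lunch, sync_call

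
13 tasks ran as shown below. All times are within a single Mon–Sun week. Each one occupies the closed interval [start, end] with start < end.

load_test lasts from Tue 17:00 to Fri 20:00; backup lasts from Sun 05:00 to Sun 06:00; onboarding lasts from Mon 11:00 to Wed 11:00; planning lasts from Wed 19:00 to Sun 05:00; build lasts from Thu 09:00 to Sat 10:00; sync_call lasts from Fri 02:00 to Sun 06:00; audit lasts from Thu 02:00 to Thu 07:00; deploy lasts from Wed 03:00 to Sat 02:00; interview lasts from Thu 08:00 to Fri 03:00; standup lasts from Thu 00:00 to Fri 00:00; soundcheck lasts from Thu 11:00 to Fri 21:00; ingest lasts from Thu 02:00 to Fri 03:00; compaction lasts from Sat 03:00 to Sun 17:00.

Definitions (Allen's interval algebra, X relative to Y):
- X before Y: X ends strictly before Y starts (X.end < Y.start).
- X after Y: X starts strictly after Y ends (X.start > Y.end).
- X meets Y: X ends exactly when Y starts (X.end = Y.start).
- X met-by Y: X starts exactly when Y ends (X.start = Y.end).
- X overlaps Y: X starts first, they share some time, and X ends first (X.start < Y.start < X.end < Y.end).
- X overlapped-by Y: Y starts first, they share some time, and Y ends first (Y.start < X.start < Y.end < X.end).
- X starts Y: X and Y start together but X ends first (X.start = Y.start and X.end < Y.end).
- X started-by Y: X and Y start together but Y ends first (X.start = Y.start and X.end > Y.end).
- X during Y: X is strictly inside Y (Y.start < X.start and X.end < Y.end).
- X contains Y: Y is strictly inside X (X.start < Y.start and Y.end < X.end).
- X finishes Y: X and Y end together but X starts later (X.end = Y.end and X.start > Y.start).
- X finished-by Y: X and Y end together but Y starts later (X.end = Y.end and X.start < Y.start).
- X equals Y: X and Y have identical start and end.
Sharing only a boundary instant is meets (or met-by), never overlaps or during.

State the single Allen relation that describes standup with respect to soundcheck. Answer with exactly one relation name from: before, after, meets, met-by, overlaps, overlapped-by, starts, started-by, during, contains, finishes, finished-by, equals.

standup = [Thu 00:00, Fri 00:00]; soundcheck = [Thu 11:00, Fri 21:00].
Compare endpoints: standup.start < soundcheck.start, standup.start < soundcheck.end, standup.end > soundcheck.start, standup.end < soundcheck.end.
That pattern is 'overlaps'.

overlaps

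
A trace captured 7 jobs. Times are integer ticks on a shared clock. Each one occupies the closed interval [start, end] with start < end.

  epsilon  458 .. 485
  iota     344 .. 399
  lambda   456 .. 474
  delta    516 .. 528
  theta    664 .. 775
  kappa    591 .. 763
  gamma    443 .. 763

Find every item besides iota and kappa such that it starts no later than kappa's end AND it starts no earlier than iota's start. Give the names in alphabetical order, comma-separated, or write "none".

delta, epsilon, gamma, lambda, theta

Conditions: its start is no later than kappa's end (X.start <= 763) AND its start is no earlier than iota's start (X.start >= 344).
delta: start 516 <= 763? ✓; start 516 >= 344? ✓ → yes.
epsilon: start 458 <= 763? ✓; start 458 >= 344? ✓ → yes.
gamma: start 443 <= 763? ✓; start 443 >= 344? ✓ → yes.
lambda: start 456 <= 763? ✓; start 456 >= 344? ✓ → yes.
theta: start 664 <= 763? ✓; start 664 >= 344? ✓ → yes.
Result: delta, epsilon, gamma, lambda, theta.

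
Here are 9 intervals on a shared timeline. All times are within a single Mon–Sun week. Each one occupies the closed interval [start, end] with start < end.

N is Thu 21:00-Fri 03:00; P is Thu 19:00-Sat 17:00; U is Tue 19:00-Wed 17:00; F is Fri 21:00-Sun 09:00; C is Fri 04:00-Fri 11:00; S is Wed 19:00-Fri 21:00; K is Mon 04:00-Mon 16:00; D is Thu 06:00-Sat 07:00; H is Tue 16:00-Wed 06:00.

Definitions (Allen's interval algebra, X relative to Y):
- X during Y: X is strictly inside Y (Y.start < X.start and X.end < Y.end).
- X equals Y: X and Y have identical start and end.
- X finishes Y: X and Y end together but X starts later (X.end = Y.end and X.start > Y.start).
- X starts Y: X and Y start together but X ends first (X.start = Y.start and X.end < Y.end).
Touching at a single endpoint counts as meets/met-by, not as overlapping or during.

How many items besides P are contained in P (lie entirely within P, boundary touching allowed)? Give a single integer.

2

Target P = [Thu 19:00, Sat 17:00].
C [Fri 04:00, Fri 11:00] → during → counts.
D [Thu 06:00, Sat 07:00] → overlaps → no.
F [Fri 21:00, Sun 09:00] → overlapped-by → no.
H [Tue 16:00, Wed 06:00] → before → no.
K [Mon 04:00, Mon 16:00] → before → no.
N [Thu 21:00, Fri 03:00] → during → counts.
S [Wed 19:00, Fri 21:00] → overlaps → no.
U [Tue 19:00, Wed 17:00] → before → no.
Total: 2.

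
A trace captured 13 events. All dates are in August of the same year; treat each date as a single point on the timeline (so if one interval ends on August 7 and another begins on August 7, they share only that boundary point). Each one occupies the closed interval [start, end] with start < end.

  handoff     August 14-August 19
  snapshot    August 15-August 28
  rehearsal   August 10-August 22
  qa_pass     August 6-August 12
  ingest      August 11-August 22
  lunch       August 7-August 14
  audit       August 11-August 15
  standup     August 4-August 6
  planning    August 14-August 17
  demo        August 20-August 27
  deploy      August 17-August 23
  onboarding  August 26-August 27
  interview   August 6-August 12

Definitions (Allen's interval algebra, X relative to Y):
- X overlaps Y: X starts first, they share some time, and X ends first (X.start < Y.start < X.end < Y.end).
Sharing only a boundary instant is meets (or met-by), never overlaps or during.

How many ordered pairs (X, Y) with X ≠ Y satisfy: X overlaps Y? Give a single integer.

Checking all 156 ordered pairs for relation 'overlaps'; matching pairs in alphabetical order:
(audit, handoff): audit overlaps handoff ✓
(audit, planning): audit overlaps planning ✓
(deploy, demo): deploy overlaps demo ✓
(handoff, deploy): handoff overlaps deploy ✓
(handoff, snapshot): handoff overlaps snapshot ✓
(ingest, demo): ingest overlaps demo ✓
(ingest, deploy): ingest overlaps deploy ✓
(ingest, snapshot): ingest overlaps snapshot ✓
(interview, audit): interview overlaps audit ✓
(interview, ingest): interview overlaps ingest ✓
(interview, lunch): interview overlaps lunch ✓
(interview, rehearsal): interview overlaps rehearsal ✓
(lunch, audit): lunch overlaps audit ✓
(lunch, ingest): lunch overlaps ingest ✓
(lunch, rehearsal): lunch overlaps rehearsal ✓
(planning, snapshot): planning overlaps snapshot ✓
(qa_pass, audit): qa_pass overlaps audit ✓
(qa_pass, ingest): qa_pass overlaps ingest ✓
(qa_pass, lunch): qa_pass overlaps lunch ✓
(qa_pass, rehearsal): qa_pass overlaps rehearsal ✓
(rehearsal, demo): rehearsal overlaps demo ✓
(rehearsal, deploy): rehearsal overlaps deploy ✓
(rehearsal, snapshot): rehearsal overlaps snapshot ✓
Count: 23.

23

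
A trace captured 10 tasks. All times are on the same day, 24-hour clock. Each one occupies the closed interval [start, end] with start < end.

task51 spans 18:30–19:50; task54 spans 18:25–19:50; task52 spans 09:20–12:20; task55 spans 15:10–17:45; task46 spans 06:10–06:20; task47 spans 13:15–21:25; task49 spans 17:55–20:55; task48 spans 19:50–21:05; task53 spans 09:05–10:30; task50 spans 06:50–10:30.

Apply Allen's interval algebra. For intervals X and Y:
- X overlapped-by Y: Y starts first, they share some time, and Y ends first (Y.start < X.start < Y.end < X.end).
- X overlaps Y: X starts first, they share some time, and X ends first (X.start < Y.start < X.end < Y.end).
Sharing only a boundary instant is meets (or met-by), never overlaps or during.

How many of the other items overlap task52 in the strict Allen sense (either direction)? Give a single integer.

2

Target task52 = [09:20, 12:20].
task46 [06:10, 06:20] → before → no.
task47 [13:15, 21:25] → after → no.
task48 [19:50, 21:05] → after → no.
task49 [17:55, 20:55] → after → no.
task50 [06:50, 10:30] → overlaps → counts.
task51 [18:30, 19:50] → after → no.
task53 [09:05, 10:30] → overlaps → counts.
task54 [18:25, 19:50] → after → no.
task55 [15:10, 17:45] → after → no.
Total: 2.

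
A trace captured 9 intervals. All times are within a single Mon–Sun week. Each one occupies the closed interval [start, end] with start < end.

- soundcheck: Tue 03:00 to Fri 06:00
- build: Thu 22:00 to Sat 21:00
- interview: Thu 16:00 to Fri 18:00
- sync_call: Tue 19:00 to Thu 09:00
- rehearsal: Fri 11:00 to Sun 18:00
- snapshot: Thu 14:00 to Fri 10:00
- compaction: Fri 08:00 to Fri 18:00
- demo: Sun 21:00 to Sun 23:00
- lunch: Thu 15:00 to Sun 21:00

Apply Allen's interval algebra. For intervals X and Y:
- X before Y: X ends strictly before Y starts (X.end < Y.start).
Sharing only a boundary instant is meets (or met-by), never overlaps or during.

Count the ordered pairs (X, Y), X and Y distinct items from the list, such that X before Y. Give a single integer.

Checking all 72 ordered pairs for relation 'before'; matching pairs in alphabetical order:
(build, demo): build before demo ✓
(compaction, demo): compaction before demo ✓
(interview, demo): interview before demo ✓
(rehearsal, demo): rehearsal before demo ✓
(snapshot, demo): snapshot before demo ✓
(snapshot, rehearsal): snapshot before rehearsal ✓
(soundcheck, compaction): soundcheck before compaction ✓
(soundcheck, demo): soundcheck before demo ✓
(soundcheck, rehearsal): soundcheck before rehearsal ✓
(sync_call, build): sync_call before build ✓
(sync_call, compaction): sync_call before compaction ✓
(sync_call, demo): sync_call before demo ✓
(sync_call, interview): sync_call before interview ✓
(sync_call, lunch): sync_call before lunch ✓
(sync_call, rehearsal): sync_call before rehearsal ✓
(sync_call, snapshot): sync_call before snapshot ✓
Count: 16.

16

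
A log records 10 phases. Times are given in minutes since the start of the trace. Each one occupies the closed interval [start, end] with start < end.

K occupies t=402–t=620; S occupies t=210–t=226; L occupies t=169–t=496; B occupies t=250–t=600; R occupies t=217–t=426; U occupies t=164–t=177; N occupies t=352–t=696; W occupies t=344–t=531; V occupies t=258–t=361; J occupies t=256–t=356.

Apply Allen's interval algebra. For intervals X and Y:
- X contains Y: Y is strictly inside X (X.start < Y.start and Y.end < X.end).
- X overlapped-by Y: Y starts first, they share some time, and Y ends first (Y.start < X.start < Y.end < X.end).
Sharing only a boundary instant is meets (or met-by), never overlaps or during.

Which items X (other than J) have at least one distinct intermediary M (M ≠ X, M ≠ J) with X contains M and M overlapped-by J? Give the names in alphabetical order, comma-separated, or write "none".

Target J = [t=256, t=356].
Intermediaries M with M overlapped-by J: N, V, W.
Via N — items with X contains N: none.
Via V — items with X contains V: B, L, R.
Via W — items with X contains W: B.
Union: B, L, R.

B, L, R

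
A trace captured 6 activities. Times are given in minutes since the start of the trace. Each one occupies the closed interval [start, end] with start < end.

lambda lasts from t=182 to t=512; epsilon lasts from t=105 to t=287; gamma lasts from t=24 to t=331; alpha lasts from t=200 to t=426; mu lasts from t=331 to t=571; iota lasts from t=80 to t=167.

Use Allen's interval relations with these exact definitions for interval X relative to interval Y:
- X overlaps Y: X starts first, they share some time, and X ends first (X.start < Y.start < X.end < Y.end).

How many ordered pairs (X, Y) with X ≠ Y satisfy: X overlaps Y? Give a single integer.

Checking all 30 ordered pairs for relation 'overlaps'; matching pairs in alphabetical order:
(alpha, mu): alpha overlaps mu ✓
(epsilon, alpha): epsilon overlaps alpha ✓
(epsilon, lambda): epsilon overlaps lambda ✓
(gamma, alpha): gamma overlaps alpha ✓
(gamma, lambda): gamma overlaps lambda ✓
(iota, epsilon): iota overlaps epsilon ✓
(lambda, mu): lambda overlaps mu ✓
Count: 7.

7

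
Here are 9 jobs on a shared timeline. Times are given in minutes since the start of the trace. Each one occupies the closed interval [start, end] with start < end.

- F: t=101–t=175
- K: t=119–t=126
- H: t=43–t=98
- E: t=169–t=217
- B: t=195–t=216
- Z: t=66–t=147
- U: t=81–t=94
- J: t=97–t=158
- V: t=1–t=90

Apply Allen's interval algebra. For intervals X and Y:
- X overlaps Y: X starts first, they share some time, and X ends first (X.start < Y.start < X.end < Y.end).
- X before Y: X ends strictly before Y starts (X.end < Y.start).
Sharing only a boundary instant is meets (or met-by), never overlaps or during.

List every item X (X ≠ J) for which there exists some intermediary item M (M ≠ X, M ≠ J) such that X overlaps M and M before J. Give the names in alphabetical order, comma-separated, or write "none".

Target J = [t=97, t=158].
Intermediaries M with M before J: U, V.
Via U — items with X overlaps U: V.
Via V — items with X overlaps V: none.
Union: V.

V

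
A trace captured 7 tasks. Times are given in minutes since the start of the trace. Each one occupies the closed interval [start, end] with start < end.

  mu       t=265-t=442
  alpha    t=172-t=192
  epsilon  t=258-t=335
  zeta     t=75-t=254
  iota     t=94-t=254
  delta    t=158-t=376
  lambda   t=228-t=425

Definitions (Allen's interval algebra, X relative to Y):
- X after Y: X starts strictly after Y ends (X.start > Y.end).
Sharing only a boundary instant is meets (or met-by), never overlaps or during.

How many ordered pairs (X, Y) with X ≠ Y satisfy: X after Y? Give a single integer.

Checking all 42 ordered pairs for relation 'after'; matching pairs in alphabetical order:
(epsilon, alpha): epsilon after alpha ✓
(epsilon, iota): epsilon after iota ✓
(epsilon, zeta): epsilon after zeta ✓
(lambda, alpha): lambda after alpha ✓
(mu, alpha): mu after alpha ✓
(mu, iota): mu after iota ✓
(mu, zeta): mu after zeta ✓
Count: 7.

7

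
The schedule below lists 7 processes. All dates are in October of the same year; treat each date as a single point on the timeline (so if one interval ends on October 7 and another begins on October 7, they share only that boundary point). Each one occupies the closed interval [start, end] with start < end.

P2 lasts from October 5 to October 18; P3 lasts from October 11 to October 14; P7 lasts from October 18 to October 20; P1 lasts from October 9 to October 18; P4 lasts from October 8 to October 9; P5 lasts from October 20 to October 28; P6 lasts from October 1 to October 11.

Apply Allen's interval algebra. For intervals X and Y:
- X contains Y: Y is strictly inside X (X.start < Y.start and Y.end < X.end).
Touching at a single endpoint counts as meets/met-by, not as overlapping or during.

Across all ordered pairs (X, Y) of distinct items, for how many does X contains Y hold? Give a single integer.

4

Checking all 42 ordered pairs for relation 'contains'; matching pairs in alphabetical order:
(P1, P3): P1 contains P3 ✓
(P2, P3): P2 contains P3 ✓
(P2, P4): P2 contains P4 ✓
(P6, P4): P6 contains P4 ✓
Count: 4.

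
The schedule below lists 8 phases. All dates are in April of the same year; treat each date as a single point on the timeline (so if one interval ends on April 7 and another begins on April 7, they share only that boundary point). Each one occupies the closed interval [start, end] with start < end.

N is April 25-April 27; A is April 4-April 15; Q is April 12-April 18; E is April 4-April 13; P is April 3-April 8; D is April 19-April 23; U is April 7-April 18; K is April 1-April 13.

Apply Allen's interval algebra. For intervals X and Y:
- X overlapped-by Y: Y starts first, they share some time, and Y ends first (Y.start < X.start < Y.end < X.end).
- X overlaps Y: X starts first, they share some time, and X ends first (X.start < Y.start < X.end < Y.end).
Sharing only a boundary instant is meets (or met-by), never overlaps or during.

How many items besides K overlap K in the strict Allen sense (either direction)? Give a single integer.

Target K = [April 1, April 13].
A [April 4, April 15] → overlapped-by → counts.
D [April 19, April 23] → after → no.
E [April 4, April 13] → finishes → no.
N [April 25, April 27] → after → no.
P [April 3, April 8] → during → no.
Q [April 12, April 18] → overlapped-by → counts.
U [April 7, April 18] → overlapped-by → counts.
Total: 3.

3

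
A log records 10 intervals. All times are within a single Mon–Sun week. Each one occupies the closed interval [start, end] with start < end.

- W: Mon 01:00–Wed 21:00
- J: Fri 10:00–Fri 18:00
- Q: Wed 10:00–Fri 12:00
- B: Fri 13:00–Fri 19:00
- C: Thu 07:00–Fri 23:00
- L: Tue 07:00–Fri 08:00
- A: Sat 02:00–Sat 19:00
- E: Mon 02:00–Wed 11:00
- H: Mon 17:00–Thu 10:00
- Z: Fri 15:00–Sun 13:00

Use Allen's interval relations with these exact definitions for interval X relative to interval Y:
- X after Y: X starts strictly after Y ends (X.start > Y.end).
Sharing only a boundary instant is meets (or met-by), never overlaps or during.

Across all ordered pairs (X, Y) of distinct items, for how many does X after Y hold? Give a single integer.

Checking all 90 ordered pairs for relation 'after'; matching pairs in alphabetical order:
(A, B): A after B ✓
(A, C): A after C ✓
(A, E): A after E ✓
(A, H): A after H ✓
(A, J): A after J ✓
(A, L): A after L ✓
(A, Q): A after Q ✓
(A, W): A after W ✓
(B, E): B after E ✓
(B, H): B after H ✓
(B, L): B after L ✓
(B, Q): B after Q ✓
(B, W): B after W ✓
(C, E): C after E ✓
(C, W): C after W ✓
(J, E): J after E ✓
(J, H): J after H ✓
(J, L): J after L ✓
(J, W): J after W ✓
(Z, E): Z after E ✓
(Z, H): Z after H ✓
(Z, L): Z after L ✓
(Z, Q): Z after Q ✓
(Z, W): Z after W ✓
Count: 24.

24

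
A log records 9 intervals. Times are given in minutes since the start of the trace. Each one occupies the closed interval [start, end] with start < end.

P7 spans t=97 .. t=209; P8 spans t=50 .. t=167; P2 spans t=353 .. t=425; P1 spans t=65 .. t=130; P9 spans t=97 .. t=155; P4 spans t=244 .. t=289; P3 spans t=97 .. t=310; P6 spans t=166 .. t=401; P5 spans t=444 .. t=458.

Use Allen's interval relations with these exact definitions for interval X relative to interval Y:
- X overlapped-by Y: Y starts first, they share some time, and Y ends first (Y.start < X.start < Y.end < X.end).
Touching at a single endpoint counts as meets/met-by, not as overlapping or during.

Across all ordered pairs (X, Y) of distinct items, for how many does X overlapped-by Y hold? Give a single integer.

9

Checking all 72 ordered pairs for relation 'overlapped-by'; matching pairs in alphabetical order:
(P2, P6): P2 overlapped-by P6 ✓
(P3, P1): P3 overlapped-by P1 ✓
(P3, P8): P3 overlapped-by P8 ✓
(P6, P3): P6 overlapped-by P3 ✓
(P6, P7): P6 overlapped-by P7 ✓
(P6, P8): P6 overlapped-by P8 ✓
(P7, P1): P7 overlapped-by P1 ✓
(P7, P8): P7 overlapped-by P8 ✓
(P9, P1): P9 overlapped-by P1 ✓
Count: 9.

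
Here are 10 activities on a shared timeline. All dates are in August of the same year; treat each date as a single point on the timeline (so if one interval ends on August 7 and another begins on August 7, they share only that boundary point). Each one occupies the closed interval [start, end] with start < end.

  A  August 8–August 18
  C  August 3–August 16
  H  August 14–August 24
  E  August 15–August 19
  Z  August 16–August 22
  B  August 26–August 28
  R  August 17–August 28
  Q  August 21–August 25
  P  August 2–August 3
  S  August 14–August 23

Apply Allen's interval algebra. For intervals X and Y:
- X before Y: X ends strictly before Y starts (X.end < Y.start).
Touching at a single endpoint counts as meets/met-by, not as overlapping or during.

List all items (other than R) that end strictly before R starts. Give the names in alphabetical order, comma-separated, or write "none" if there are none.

Target R = [August 17, August 28].
A [August 8, August 18] → overlaps → no.
B [August 26, August 28] → finishes → no.
C [August 3, August 16] → before → yes.
E [August 15, August 19] → overlaps → no.
H [August 14, August 24] → overlaps → no.
P [August 2, August 3] → before → yes.
Q [August 21, August 25] → during → no.
S [August 14, August 23] → overlaps → no.
Z [August 16, August 22] → overlaps → no.
Result: C, P.

C, P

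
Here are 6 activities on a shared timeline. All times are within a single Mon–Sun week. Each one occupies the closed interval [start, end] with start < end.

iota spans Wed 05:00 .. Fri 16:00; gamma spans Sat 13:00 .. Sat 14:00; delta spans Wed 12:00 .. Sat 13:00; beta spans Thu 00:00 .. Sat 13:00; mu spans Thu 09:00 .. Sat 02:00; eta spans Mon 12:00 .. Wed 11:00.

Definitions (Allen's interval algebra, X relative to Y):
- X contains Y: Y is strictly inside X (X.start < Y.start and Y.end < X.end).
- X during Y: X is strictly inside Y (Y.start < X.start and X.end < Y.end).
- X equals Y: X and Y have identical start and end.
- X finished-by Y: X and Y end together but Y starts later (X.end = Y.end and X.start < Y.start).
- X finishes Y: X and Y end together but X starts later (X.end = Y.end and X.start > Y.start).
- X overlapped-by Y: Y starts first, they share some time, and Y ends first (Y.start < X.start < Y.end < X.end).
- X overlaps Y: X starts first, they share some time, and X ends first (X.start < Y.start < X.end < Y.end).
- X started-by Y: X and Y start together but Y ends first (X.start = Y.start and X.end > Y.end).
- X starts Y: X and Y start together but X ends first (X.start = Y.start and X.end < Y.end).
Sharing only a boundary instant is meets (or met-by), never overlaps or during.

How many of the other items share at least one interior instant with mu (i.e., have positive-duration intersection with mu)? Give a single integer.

3

Target mu = [Thu 09:00, Sat 02:00].
beta [Thu 00:00, Sat 13:00] → contains → counts.
delta [Wed 12:00, Sat 13:00] → contains → counts.
eta [Mon 12:00, Wed 11:00] → before → no.
gamma [Sat 13:00, Sat 14:00] → after → no.
iota [Wed 05:00, Fri 16:00] → overlaps → counts.
Total: 3.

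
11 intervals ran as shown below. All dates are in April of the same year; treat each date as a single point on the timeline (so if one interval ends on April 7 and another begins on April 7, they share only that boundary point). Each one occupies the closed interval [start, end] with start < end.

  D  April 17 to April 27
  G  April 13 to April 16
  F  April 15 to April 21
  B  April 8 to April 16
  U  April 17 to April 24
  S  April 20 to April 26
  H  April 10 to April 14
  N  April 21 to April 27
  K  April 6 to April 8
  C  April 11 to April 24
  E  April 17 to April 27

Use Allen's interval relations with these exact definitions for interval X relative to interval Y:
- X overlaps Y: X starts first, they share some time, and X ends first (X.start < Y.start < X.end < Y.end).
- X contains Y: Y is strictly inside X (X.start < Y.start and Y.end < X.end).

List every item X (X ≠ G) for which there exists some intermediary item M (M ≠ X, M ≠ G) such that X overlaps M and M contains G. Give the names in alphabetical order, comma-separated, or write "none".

B, H

Target G = [April 13, April 16].
Intermediaries M with M contains G: C.
Via C — items with X overlaps C: B, H.
Union: B, H.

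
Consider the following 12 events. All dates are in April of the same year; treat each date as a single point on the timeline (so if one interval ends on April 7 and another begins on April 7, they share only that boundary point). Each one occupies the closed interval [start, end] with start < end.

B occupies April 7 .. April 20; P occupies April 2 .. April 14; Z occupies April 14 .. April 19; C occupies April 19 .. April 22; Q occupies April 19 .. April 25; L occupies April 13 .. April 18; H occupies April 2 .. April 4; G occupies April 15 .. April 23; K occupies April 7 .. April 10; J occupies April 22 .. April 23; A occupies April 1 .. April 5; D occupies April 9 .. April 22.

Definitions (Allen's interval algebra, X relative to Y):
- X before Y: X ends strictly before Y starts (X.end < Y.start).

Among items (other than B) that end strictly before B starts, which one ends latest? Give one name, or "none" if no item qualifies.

A

Target B = [April 7, April 20].
A [April 1, April 5] → before → candidate.
C [April 19, April 22] → overlapped-by → excluded.
D [April 9, April 22] → overlapped-by → excluded.
G [April 15, April 23] → overlapped-by → excluded.
H [April 2, April 4] → before → candidate.
J [April 22, April 23] → after → excluded.
K [April 7, April 10] → starts → excluded.
L [April 13, April 18] → during → excluded.
P [April 2, April 14] → overlaps → excluded.
Q [April 19, April 25] → overlapped-by → excluded.
Z [April 14, April 19] → during → excluded.
Among candidates, latest end is April 5 → A.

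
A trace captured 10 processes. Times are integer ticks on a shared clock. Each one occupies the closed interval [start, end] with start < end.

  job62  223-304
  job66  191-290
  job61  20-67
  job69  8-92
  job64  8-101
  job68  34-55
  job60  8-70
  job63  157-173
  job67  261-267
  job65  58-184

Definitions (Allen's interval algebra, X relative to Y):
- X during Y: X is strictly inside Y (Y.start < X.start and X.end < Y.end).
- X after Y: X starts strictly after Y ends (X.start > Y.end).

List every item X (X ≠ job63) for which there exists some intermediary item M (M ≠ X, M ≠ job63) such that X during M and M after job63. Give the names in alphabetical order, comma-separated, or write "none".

Target job63 = [157, 173].
Intermediaries M with M after job63: job62, job66, job67.
Via job62 — items with X during job62: job67.
Via job66 — items with X during job66: job67.
Via job67 — items with X during job67: none.
Union: job67.

job67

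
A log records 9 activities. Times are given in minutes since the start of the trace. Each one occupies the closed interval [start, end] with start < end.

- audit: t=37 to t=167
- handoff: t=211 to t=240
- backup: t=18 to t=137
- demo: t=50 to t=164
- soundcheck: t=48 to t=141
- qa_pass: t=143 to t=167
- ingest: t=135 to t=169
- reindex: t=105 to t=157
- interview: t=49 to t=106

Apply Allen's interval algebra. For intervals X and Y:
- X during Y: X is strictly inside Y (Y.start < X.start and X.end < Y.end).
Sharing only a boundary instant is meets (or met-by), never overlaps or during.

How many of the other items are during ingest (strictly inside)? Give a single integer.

Target ingest = [t=135, t=169].
audit [t=37, t=167] → overlaps → no.
backup [t=18, t=137] → overlaps → no.
demo [t=50, t=164] → overlaps → no.
handoff [t=211, t=240] → after → no.
interview [t=49, t=106] → before → no.
qa_pass [t=143, t=167] → during → counts.
reindex [t=105, t=157] → overlaps → no.
soundcheck [t=48, t=141] → overlaps → no.
Total: 1.

1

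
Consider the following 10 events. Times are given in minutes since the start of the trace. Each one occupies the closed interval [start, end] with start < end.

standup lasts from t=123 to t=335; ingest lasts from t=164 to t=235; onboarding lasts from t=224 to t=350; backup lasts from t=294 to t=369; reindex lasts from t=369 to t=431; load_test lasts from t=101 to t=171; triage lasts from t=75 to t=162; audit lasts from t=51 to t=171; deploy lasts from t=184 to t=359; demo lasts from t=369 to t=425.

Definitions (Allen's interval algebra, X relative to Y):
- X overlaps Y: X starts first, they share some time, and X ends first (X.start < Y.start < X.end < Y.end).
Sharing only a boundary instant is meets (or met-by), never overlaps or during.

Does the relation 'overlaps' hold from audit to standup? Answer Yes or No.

Yes

audit = [t=51, t=171], standup = [t=123, t=335].
Actual relation of audit to standup: overlaps.
Asked whether 'overlaps' holds → Yes.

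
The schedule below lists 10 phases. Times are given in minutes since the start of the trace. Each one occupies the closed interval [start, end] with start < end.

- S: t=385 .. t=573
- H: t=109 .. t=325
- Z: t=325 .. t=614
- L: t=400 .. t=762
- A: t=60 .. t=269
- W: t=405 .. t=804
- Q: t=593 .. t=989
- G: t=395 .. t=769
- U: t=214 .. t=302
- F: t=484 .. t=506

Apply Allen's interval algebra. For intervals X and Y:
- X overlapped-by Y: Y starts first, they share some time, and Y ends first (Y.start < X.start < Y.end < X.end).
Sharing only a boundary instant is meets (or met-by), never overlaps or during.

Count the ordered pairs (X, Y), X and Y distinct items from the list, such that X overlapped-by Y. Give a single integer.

14

Checking all 90 ordered pairs for relation 'overlapped-by'; matching pairs in alphabetical order:
(G, S): G overlapped-by S ✓
(G, Z): G overlapped-by Z ✓
(H, A): H overlapped-by A ✓
(L, S): L overlapped-by S ✓
(L, Z): L overlapped-by Z ✓
(Q, G): Q overlapped-by G ✓
(Q, L): Q overlapped-by L ✓
(Q, W): Q overlapped-by W ✓
(Q, Z): Q overlapped-by Z ✓
(U, A): U overlapped-by A ✓
(W, G): W overlapped-by G ✓
(W, L): W overlapped-by L ✓
(W, S): W overlapped-by S ✓
(W, Z): W overlapped-by Z ✓
Count: 14.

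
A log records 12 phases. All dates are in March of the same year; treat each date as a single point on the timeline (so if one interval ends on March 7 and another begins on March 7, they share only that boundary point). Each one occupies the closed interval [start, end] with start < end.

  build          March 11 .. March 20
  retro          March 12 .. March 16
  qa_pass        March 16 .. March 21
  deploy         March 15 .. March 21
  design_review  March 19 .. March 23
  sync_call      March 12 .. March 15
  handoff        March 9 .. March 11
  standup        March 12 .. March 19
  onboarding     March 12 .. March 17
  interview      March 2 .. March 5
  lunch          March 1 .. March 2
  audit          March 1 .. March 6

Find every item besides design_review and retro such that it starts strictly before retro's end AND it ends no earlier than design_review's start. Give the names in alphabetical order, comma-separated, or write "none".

build, deploy, standup

Conditions: its start is strictly before retro's end (X.start < March 16) AND its end is no earlier than design_review's start (X.end >= March 19).
audit: start March 1 < March 16? ✓; end March 6 >= March 19? ✗ → no.
build: start March 11 < March 16? ✓; end March 20 >= March 19? ✓ → yes.
deploy: start March 15 < March 16? ✓; end March 21 >= March 19? ✓ → yes.
handoff: start March 9 < March 16? ✓; end March 11 >= March 19? ✗ → no.
interview: start March 2 < March 16? ✓; end March 5 >= March 19? ✗ → no.
lunch: start March 1 < March 16? ✓; end March 2 >= March 19? ✗ → no.
onboarding: start March 12 < March 16? ✓; end March 17 >= March 19? ✗ → no.
qa_pass: start March 16 < March 16? ✗; end March 21 >= March 19? ✓ → no.
standup: start March 12 < March 16? ✓; end March 19 >= March 19? ✓ → yes.
sync_call: start March 12 < March 16? ✓; end March 15 >= March 19? ✗ → no.
Result: build, deploy, standup.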